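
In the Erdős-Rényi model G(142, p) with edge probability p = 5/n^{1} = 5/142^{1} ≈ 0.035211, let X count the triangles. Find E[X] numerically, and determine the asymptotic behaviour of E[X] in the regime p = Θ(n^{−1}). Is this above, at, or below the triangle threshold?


Number of potential triangles: C(142, 3) = 467180.
Each occurs with probability p³ ≈ (0.035211)³ ≈ 4.3656104e-05.
By linearity: E[X] = C(142, 3)·p³ ≈ 467180 · 4.3656104e-05 ≈ 20.39526.
Here α = 1, so p = 5/n is exactly at the triangle threshold p ~ 1/n. Asymptotically E[X] → c³/6 = 5³/6 = 125/6 ≈ 20.83333, a bounded constant. In this regime the triangle count is asymptotically Poisson(c³/6).

E[X] ≈ 20.39526; in regime p = Θ(1/n^{1}) E[X] stays bounded (at the triangle threshold p ~ 1/n).


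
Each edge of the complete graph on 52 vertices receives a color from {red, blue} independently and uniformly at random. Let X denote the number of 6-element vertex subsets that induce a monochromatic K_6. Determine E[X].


Let X = Σ_S X_S over the C(52, 6) = 20358520 subsets S of size 6, where X_S = 1 if the K_6 on S is monochromatic.
For a fixed S, the K_6 on S has C(6, 2) = 15 edges. P[all 15 edges red] = (1/2)^15, and likewise for blue, so P[monochromatic] = 2·(1/2)^15 = 2^{1 − 15} = 1/16384.
By linearity: E[X] = C(52, 6) · 2^{1 − 15} = 20358520 · 1/16384 = 2544815/2048.
Numerically: E[X] ≈ 1242.58545.

E[X] = C(52,6)·2^(1−C(6,2)) = 2544815/2048 ≈ 1242.58545.


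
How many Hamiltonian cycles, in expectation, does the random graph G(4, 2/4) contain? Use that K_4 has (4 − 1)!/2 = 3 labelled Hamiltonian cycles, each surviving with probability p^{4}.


K_4 has (4 − 1)!/2 = 3 labelled Hamiltonian cycles.
For each such Hamiltonian cycle H, let X_H = 1 if all 4 edges of H are present in G. Then P[X_H = 1] = p^{4} = (1/2)^{4} = 1/16.
Summing the indicators: E[X] = Σ_H E[X_H] = 3 · p^{4} = 3 · 1/16 = 3/16.
Numerically: E[X] ≈ 0.1875.

E[X] = 3 · (1/2)^{4} = 3/16 ≈ 0.1875.


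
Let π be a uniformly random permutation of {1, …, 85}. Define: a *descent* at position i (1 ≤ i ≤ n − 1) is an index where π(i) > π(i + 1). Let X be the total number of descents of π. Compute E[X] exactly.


Write X = Σ X_I over i = 1, …, 84, with X_I the indicator of one descent.
There are 84 indicators.
For each fixed i, the pair (π(i), π(i+1)) is a uniformly random ordered pair of distinct values from {1, …, 85}; by symmetry P[π(i) > π(i+1)] = 1/2.
By linearity: E[X] = 84 · (1/2) = (85 − 1) · (1/2) = 42 ≈ 42.000000.

E[X] = 42 = 42.000000.


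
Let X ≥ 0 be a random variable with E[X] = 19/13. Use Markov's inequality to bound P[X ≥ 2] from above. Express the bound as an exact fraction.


μ = E[X] = 19/13, a = 2.
Markov: P[X ≥ 2] ≤ μ/a = (19/13)/2 = 19/26.
Numerically: ≈ 0.731.
(Since a = 2 > μ = 1.462, the bound 19/26 is < 1 and informative.)

P[X ≥ 2] ≤ 19/26 ≈ 0.731.


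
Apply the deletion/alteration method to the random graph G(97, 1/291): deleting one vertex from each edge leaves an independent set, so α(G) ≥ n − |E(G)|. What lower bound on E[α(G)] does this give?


E[|E(G)|] = C(97, 2)·p = 4656 · (1/291) = 16.
E[α(G)] ≥ n − E[|E(G)|] = 97 − 16 = 81.
Numerically: ≈ 81.000000.
(This is only a lower bound; the true E[α(G)] may be larger.)

E[α(G)] ≥ 81 ≈ 81.000000.


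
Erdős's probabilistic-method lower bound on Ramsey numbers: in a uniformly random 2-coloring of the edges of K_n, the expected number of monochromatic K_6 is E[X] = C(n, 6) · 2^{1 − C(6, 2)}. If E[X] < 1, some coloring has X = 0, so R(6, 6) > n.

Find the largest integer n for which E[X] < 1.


We need C(n, 6) · 2^{1 − 15} < 1, i.e. C(n, 6) < 2^{15 − 1} = 16384.
Check values of n near the boundary:
  n = 15: C(15, 6) = 5005; 5005 < 16384? YES
  n = 16: C(16, 6) = 8008; 8008 < 16384? YES
  n = 17: C(17, 6) = 12376; 12376 < 16384? YES
  n = 18: C(18, 6) = 18564; 18564 < 16384? NO
The largest n with C(n, 6) < 16384 is n = 17 (where E[X] = 1547/2048 ≈ 0.7553711). Hence R(6, 6) > 17, i.e. R(6, 6) ≥ 18.

Largest n = 17; hence R(6, 6) > 17.


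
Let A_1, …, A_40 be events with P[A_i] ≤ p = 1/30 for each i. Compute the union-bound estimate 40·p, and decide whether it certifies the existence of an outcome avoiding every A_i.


Union bound: P[∪_{i=1}^{40} A_i] ≤ Σ_i P[A_i] ≤ 40·p = 40·(1/30) = 4/3.
Numerically: 4/3 ≈ 1.333.
Is 4/3 < 1? NO.
Since the bound 4/3 is ≥ 1, the union bound is uninformative here; it does NOT by itself certify existence.

40·p = 4/3 ≈ 1.333; existence NOT certified by the union bound.


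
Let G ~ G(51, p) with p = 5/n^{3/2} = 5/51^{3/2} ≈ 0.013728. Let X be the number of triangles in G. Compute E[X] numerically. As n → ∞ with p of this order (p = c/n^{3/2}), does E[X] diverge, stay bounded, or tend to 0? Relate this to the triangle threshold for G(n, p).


Number of potential triangles: C(51, 3) = 20825.
Each occurs with probability p³ ≈ (0.013728)³ ≈ 2.5872847e-06.
By linearity: E[X] = C(51, 3)·p³ ≈ 20825 · 2.5872847e-06 ≈ 0.05388.
Since α = 3/2 > 1, p = c/n^{3/2} = o(1/n) is below the triangle threshold p ~ 1/n. Asymptotically E[X] ~ (c³/6)·n^{3(1−α)} = (5³/6)·n^{-1.5} → 0, so by Markov's inequality G has no triangles w.h.p.

E[X] ≈ 0.05388; in regime p = Θ(1/n^{3/2}) E[X] tends to 0 (below the triangle threshold p ~ 1/n).


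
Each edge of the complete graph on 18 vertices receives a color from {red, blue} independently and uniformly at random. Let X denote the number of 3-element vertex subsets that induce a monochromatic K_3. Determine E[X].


Let X = Σ_S X_S over the C(18, 3) = 816 subsets S of size 3, where X_S = 1 if the K_3 on S is monochromatic.
For a fixed S, the K_3 on S has C(3, 2) = 3 edges. P[all 3 edges red] = (1/2)^3, and likewise for blue, so P[monochromatic] = 2·(1/2)^3 = 2^{1 − 3} = 1/4.
By linearity: E[X] = C(18, 3) · 2^{1 − 3} = 816 · 1/4 = 204.
Numerically: E[X] ≈ 204.000000.

E[X] = C(18,3)·2^(1−C(3,2)) = 204 ≈ 204.000000.


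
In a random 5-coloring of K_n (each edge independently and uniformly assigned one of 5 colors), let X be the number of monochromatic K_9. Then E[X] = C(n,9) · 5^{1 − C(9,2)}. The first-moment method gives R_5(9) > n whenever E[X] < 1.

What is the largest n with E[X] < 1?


We need C(n, 9) · 5^{1 − 36} < 1, i.e. C(n, 9) < 5^{36 − 1} = 2910383045673370361328125.
Check values of n near the boundary:
  n = 2170: C(2170, 9) = 2891746779868845075610510; 2891746779868845075610510 < 2910383045673370361328125? YES
  n = 2171: C(2171, 9) = 2903784578674959601827205; 2903784578674959601827205 < 2910383045673370361328125? YES
  n = 2172: C(2172, 9) = 2915866900084148060642020; 2915866900084148060642020 < 2910383045673370361328125? NO
  n = 2173: C(2173, 9) = 2927993888115921319674265; 2927993888115921319674265 < 2910383045673370361328125? NO
The largest n with C(n, 9) < 2910383045673370361328125 is n = 2171 (where E[X] = 580756915734991920365441/582076609134674072265625 ≈ 0.9977). Hence R_5(9) > 2171, i.e. R_5(9) ≥ 2172.

Largest n = 2171; hence R_5(9) > 2171.


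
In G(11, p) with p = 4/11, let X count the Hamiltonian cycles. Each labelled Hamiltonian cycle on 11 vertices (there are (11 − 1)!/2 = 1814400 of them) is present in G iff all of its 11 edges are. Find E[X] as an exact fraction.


K_11 has (11 − 1)!/2 = 1814400 labelled Hamiltonian cycles.
For each such Hamiltonian cycle H, let X_H = 1 if all 11 edges of H are present in G. Then P[X_H = 1] = p^{11} = (4/11)^{11} = 4194304/285311670611.
By linearity: E[X] = Σ_H E[X_H] = 1814400 · p^{11} = 1814400 · 4194304/285311670611 = 7610145177600/285311670611.
Numerically: E[X] ≈ 26.673.

E[X] = 1814400 · (4/11)^{11} = 7610145177600/285311670611 ≈ 26.673.


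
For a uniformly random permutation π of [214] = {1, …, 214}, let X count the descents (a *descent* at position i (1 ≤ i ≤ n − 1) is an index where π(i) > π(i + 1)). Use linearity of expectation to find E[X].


Write X = Σ X_I over i = 1, …, 213, with X_I the indicator of one descent.
There are 213 indicators.
For each fixed i, the pair (π(i), π(i+1)) is a uniformly random ordered pair of distinct values from {1, …, 214}; by symmetry P[π(i) > π(i+1)] = 1/2.
By linearity: E[X] = 213 · (1/2) = (214 − 1) · (1/2) = 213/2 ≈ 106.50000.

E[X] = 213/2 = 106.50000.


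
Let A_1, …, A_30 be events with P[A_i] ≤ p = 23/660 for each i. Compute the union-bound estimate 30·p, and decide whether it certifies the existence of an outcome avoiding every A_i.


Union bound: P[∪_{i=1}^{30} A_i] ≤ Σ_i P[A_i] ≤ 30·p = 30·(23/660) = 23/22.
Numerically: 23/22 ≈ 1.04545.
Is 23/22 < 1? NO.
Since the bound 23/22 is ≥ 1, the union bound is uninformative here; it does NOT by itself certify existence.

30·p = 23/22 ≈ 1.04545; existence NOT certified by the union bound.


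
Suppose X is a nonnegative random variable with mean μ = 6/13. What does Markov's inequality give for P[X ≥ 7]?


μ = E[X] = 6/13, a = 7.
Markov: P[X ≥ 7] ≤ μ/a = (6/13)/7 = 6/91.
Numerically: ≈ 0.0659.
(Since a = 7 > μ = 0.4615, the bound 6/91 is < 1 and informative.)

P[X ≥ 7] ≤ 6/91 ≈ 0.0659.


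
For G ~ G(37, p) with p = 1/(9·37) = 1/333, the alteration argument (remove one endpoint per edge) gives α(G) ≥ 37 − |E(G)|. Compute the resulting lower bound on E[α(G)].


E[|E(G)|] = C(37, 2)·p = 666 · (1/333) = 2.
E[α(G)] ≥ n − E[|E(G)|] = 37 − 2 = 35.
Numerically: ≈ 35.00000.
(This is only a lower bound; the true E[α(G)] may be larger.)

E[α(G)] ≥ 35 ≈ 35.00000.


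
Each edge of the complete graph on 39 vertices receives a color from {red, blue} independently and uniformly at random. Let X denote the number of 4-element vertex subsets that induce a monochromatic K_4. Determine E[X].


Let X = Σ_S X_S over the C(39, 4) = 82251 subsets S of size 4, where X_S = 1 if the K_4 on S is monochromatic.
For a fixed S, the K_4 on S has C(4, 2) = 6 edges. P[all 6 edges red] = (1/2)^6, and likewise for blue, so P[monochromatic] = 2·(1/2)^6 = 2^{1 − 6} = 1/32.
By linearity of expectation: E[X] = C(39, 4) · 2^{1 − 6} = 82251 · 1/32 = 82251/32.
Numerically: E[X] ≈ 2570.344.

E[X] = C(39,4)·2^(1−C(4,2)) = 82251/32 ≈ 2570.344.


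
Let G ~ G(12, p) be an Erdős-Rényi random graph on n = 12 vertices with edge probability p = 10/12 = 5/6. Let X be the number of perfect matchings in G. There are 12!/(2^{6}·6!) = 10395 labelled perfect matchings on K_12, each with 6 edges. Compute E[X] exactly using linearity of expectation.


K_12 has 12!/(2^{6}·6!) = 10395 labelled perfect matchings.
For each such perfect matching H, let X_H = 1 if all 6 edges of H are present in G. Then P[X_H = 1] = p^{6} = (5/6)^{6} = 15625/46656.
By linearity: E[X] = Σ_H E[X_H] = 10395 · p^{6} = 10395 · 15625/46656 = 6015625/1728.
Numerically: E[X] ≈ 3481.

E[X] = 10395 · (5/6)^{6} = 6015625/1728 ≈ 3481.


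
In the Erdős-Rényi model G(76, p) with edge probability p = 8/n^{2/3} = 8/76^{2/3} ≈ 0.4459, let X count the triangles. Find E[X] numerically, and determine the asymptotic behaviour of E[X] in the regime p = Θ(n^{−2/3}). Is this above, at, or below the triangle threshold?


Number of potential triangles: C(76, 3) = 70300.
Each occurs with probability p³ ≈ (0.4459)³ ≈ 8.864266e-02.
By linearity: E[X] = C(76, 3)·p³ ≈ 70300 · 8.864266e-02 ≈ 6231.5789.
Since α = 2/3 < 1, p = c/n^{2/3} ≫ 1/n is above the triangle threshold p ~ 1/n. Asymptotically E[X] ~ (c³/6)·n^{3(1−α)} = (8³/6)·n^{1} → ∞; triangles are abundant w.h.p.

E[X] ≈ 6231.5789; in regime p = Θ(1/n^{2/3}) E[X] diverges (above the triangle threshold p ~ 1/n).


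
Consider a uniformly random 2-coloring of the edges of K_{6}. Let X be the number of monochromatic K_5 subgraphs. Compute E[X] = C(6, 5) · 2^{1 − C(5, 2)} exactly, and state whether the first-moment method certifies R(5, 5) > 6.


E[X] = C(6, 5) · 2^{1 − 10} = 6 · 2^{−9} = 6/512.
As a reduced fraction: E[X] = 3/256 ≈ 0.01172.
Is E[X] < 1? YES.
Since E[X] < 1, there exists a 2-coloring of K_{6} with no monochromatic K_5; hence R(5, 5) > 6.

E[X] = 3/256 ≈ 0.01172; E[X] < 1, so R(5, 5) > 6.


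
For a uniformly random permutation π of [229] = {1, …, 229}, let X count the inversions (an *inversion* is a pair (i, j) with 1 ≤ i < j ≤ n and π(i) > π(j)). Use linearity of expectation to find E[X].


Write X = Σ X_I over the C(229, 2) = 26106 pairs i < j, with X_I the indicator of one inversion.
There are 26106 indicators.
For each fixed pair i < j, the values π(i) and π(j) are two distinct elements of {1, …, 229} in uniformly random order; by symmetry P[π(i) > π(j)] = 1/2.
By linearity: E[X] = 26106 · (1/2) = C(229, 2) · (1/2) = 26106/2 = 13053 ≈ 13053.00000.

E[X] = 13053 = 13053.00000.


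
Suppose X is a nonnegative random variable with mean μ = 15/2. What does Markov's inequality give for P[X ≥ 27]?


μ = E[X] = 15/2, a = 27.
Markov: P[X ≥ 27] ≤ μ/a = (15/2)/27 = 5/18.
Numerically: ≈ 0.2778.
(Since a = 27 > μ = 7.5000, the bound 5/18 is < 1 and informative.)

P[X ≥ 27] ≤ 5/18 ≈ 0.2778.


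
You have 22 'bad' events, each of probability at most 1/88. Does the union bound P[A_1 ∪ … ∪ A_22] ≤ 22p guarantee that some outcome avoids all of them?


Union bound: P[∪_{i=1}^{22} A_i] ≤ Σ_i P[A_i] ≤ 22·p = 22·(1/88) = 1/4.
Numerically: 1/4 ≈ 0.250000.
Is 1/4 < 1? YES.
Since P[∪ A_i] ≤ 1/4 < 1, the complement has P[∩ A_i^c] ≥ 1 − 1/4 = 3/4 > 0, so some outcome avoids every A_i.

22·p = 1/4 ≈ 0.250000; existence CERTIFIED by the union bound.


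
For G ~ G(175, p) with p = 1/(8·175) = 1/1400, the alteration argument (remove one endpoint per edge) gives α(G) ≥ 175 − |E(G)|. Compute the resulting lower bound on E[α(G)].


E[|E(G)|] = C(175, 2)·p = 15225 · (1/1400) = 87/8.
E[α(G)] ≥ n − E[|E(G)|] = 175 − 87/8 = 1313/8.
Numerically: ≈ 164.1250.
(This is only a lower bound; the true E[α(G)] may be larger.)

E[α(G)] ≥ 1313/8 ≈ 164.1250.


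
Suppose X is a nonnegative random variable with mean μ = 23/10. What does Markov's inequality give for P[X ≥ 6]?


μ = E[X] = 23/10, a = 6.
Markov: P[X ≥ 6] ≤ μ/a = (23/10)/6 = 23/60.
Numerically: ≈ 0.38333.
(Since a = 6 > μ = 2.30000, the bound 23/60 is < 1 and informative.)

P[X ≥ 6] ≤ 23/60 ≈ 0.38333.


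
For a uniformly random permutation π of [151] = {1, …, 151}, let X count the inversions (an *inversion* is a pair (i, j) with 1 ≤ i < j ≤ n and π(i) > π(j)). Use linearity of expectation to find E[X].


Write X = Σ X_I over the C(151, 2) = 11325 pairs i < j, with X_I the indicator of one inversion.
There are 11325 indicators.
For each fixed pair i < j, the values π(i) and π(j) are two distinct elements of {1, …, 151} in uniformly random order; by symmetry P[π(i) > π(j)] = 1/2.
By linearity: E[X] = 11325 · (1/2) = C(151, 2) · (1/2) = 11325/2 = 11325/2 ≈ 5662.500000.

E[X] = 11325/2 = 5662.500000.


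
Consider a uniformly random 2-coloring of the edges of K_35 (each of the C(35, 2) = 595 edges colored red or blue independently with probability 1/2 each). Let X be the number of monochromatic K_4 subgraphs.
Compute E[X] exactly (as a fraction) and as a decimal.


Let X = Σ_S X_S over the C(35, 4) = 52360 subsets S of size 4, where X_S = 1 if the K_4 on S is monochromatic.
For a fixed S, the K_4 on S has C(4, 2) = 6 edges. P[all 6 edges red] = (1/2)^6, and likewise for blue, so P[monochromatic] = 2·(1/2)^6 = 2^{1 − 6} = 1/32.
Summing: E[X] = C(35, 4) · 2^{1 − 6} = 52360 · 1/32 = 6545/4.
Numerically: E[X] ≈ 1636.2500.

E[X] = C(35,4)·2^(1−C(4,2)) = 6545/4 ≈ 1636.2500.


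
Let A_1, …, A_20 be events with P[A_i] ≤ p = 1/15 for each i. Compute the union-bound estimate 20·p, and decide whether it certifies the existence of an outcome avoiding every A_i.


Union bound: P[∪_{i=1}^{20} A_i] ≤ Σ_i P[A_i] ≤ 20·p = 20·(1/15) = 4/3.
Numerically: 4/3 ≈ 1.333.
Is 4/3 < 1? NO.
Since the bound 4/3 is ≥ 1, the union bound is uninformative here; it does NOT by itself certify existence.

20·p = 4/3 ≈ 1.333; existence NOT certified by the union bound.


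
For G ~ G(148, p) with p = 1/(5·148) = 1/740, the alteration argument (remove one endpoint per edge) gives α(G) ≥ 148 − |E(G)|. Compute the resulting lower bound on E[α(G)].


E[|E(G)|] = C(148, 2)·p = 10878 · (1/740) = 147/10.
E[α(G)] ≥ n − E[|E(G)|] = 148 − 147/10 = 1333/10.
Numerically: ≈ 133.300.
(This is only a lower bound; the true E[α(G)] may be larger.)

E[α(G)] ≥ 1333/10 ≈ 133.300.


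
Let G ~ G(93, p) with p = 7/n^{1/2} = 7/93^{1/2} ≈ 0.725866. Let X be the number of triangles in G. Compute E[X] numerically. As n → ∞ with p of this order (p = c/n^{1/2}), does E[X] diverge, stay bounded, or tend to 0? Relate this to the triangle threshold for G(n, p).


Number of potential triangles: C(93, 3) = 129766.
Each occurs with probability p³ ≈ (0.725866)³ ≈ 3.82445625e-01.
By linearity: E[X] = C(93, 3)·p³ ≈ 129766 · 3.82445625e-01 ≈ 49628.438980.
Since α = 1/2 < 1, p = c/n^{1/2} ≫ 1/n is above the triangle threshold p ~ 1/n. Asymptotically E[X] ~ (c³/6)·n^{3(1−α)} = (7³/6)·n^{1.5} → ∞; triangles are abundant w.h.p.

E[X] ≈ 49628.438980; in regime p = Θ(1/n^{1/2}) E[X] diverges (above the triangle threshold p ~ 1/n).


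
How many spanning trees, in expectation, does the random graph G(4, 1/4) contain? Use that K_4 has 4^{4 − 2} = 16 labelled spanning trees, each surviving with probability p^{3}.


K_4 has 4^{4 − 2} = 16 labelled spanning trees.
For each such spanning tree H, let X_H = 1 if all 3 edges of H are present in G. Then P[X_H = 1] = p^{3} = (1/4)^{3} = 1/64.
By linearity of expectation: E[X] = Σ_H E[X_H] = 16 · p^{3} = 16 · 1/64 = 1/4.
Numerically: E[X] ≈ 0.25.

E[X] = 16 · (1/4)^{3} = 1/4 ≈ 0.25.


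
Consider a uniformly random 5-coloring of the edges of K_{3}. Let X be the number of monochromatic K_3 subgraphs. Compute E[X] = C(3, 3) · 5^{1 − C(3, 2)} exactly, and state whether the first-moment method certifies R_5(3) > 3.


E[X] = C(3, 3) · 5^{1 − 3} = 1 · 5^{−2} = 1/25.
As a reduced fraction: E[X] = 1/25 ≈ 0.040.
Is E[X] < 1? YES.
Since E[X] < 1, there exists a 5-coloring of K_{3} with no monochromatic K_3; hence R_5(3) > 3.

E[X] = 1/25 ≈ 0.040; E[X] < 1, so R_5(3) > 3.


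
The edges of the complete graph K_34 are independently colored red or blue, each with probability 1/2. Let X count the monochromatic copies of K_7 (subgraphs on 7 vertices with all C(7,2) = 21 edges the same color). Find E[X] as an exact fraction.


Let X = Σ_S X_S over the C(34, 7) = 5379616 subsets S of size 7, where X_S = 1 if the K_7 on S is monochromatic.
For a fixed S, the K_7 on S has C(7, 2) = 21 edges. P[all 21 edges red] = (1/2)^21, and likewise for blue, so P[monochromatic] = 2·(1/2)^21 = 2^{1 − 21} = 1/1048576.
By linearity of expectation: E[X] = C(34, 7) · 2^{1 − 21} = 5379616 · 1/1048576 = 168113/32768.
Numerically: E[X] ≈ 5.1304.

E[X] = C(34,7)·2^(1−C(7,2)) = 168113/32768 ≈ 5.1304.


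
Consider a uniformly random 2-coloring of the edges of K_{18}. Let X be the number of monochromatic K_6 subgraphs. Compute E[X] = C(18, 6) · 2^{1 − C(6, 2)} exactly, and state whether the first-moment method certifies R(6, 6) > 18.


E[X] = C(18, 6) · 2^{1 − 15} = 18564 · 2^{−14} = 18564/16384.
As a reduced fraction: E[X] = 4641/4096 ≈ 1.1330566.
Is E[X] < 1? NO.
Since E[X] ≥ 1, the first-moment bound is inconclusive at n = 18; it does NOT by itself certify R(6, 6) > 18.

E[X] = 4641/4096 ≈ 1.1330566; E[X] ≥ 1; first-moment method inconclusive here.


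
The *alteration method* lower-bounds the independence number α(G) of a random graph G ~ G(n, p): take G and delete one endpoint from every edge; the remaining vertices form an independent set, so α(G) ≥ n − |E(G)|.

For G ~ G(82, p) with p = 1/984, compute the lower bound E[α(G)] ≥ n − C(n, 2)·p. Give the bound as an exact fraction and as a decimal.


E[|E(G)|] = C(82, 2)·p = 3321 · (1/984) = 27/8.
E[α(G)] ≥ n − E[|E(G)|] = 82 − 27/8 = 629/8.
Numerically: ≈ 78.625000.
(This is only a lower bound; the true E[α(G)] may be larger.)

E[α(G)] ≥ 629/8 ≈ 78.625000.


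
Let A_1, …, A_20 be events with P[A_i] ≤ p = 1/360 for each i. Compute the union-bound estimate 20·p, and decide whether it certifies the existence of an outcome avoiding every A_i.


Union bound: P[∪_{i=1}^{20} A_i] ≤ Σ_i P[A_i] ≤ 20·p = 20·(1/360) = 1/18.
Numerically: 1/18 ≈ 0.05556.
Is 1/18 < 1? YES.
Since P[∪ A_i] ≤ 1/18 < 1, the complement has P[∩ A_i^c] ≥ 1 − 1/18 = 17/18 > 0, so some outcome avoids every A_i.

20·p = 1/18 ≈ 0.05556; existence CERTIFIED by the union bound.


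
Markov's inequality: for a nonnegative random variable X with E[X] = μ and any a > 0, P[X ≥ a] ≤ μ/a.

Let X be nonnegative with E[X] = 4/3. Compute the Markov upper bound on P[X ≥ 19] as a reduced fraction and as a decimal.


μ = E[X] = 4/3, a = 19.
Markov: P[X ≥ 19] ≤ μ/a = (4/3)/19 = 4/57.
Numerically: ≈ 0.0702.
(Since a = 19 > μ = 1.3333, the bound 4/57 is < 1 and informative.)

P[X ≥ 19] ≤ 4/57 ≈ 0.0702.


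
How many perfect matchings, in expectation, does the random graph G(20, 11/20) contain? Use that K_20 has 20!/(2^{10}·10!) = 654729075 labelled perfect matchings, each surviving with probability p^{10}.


K_20 has 20!/(2^{10}·10!) = 654729075 labelled perfect matchings.
For each such perfect matching H, let X_H = 1 if all 10 edges of H are present in G. Then P[X_H = 1] = p^{10} = (11/20)^{10} = 25937424601/10240000000000.
Summing the indicators: E[X] = Σ_H E[X_H] = 654729075 · p^{10} = 654729075 · 25937424601/10240000000000 = 679279440675798963/409600000000.
Numerically: E[X] ≈ 1.658e+06.

E[X] = 654729075 · (11/20)^{10} = 679279440675798963/409600000000 ≈ 1.658e+06.


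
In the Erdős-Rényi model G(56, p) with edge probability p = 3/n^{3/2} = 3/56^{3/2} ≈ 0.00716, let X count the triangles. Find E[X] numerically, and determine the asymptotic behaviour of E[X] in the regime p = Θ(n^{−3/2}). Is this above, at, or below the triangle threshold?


Number of potential triangles: C(56, 3) = 27720.
Each occurs with probability p³ ≈ (0.00716)³ ≈ 3.66875e-07.
By linearity: E[X] = C(56, 3)·p³ ≈ 27720 · 3.66875e-07 ≈ 0.010.
Since α = 3/2 > 1, p = c/n^{3/2} = o(1/n) is below the triangle threshold p ~ 1/n. Asymptotically E[X] ~ (c³/6)·n^{3(1−α)} = (3³/6)·n^{-1.5} → 0, so by Markov's inequality G has no triangles w.h.p.

E[X] ≈ 0.010; in regime p = Θ(1/n^{3/2}) E[X] tends to 0 (below the triangle threshold p ~ 1/n).


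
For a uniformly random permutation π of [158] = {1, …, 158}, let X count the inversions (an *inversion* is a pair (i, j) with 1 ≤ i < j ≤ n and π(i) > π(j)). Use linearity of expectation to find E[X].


Write X = Σ X_I over the C(158, 2) = 12403 pairs i < j, with X_I the indicator of one inversion.
There are 12403 indicators.
For each fixed pair i < j, the values π(i) and π(j) are two distinct elements of {1, …, 158} in uniformly random order; by symmetry P[π(i) > π(j)] = 1/2.
By linearity: E[X] = 12403 · (1/2) = C(158, 2) · (1/2) = 12403/2 = 12403/2 ≈ 6201.5000.

E[X] = 12403/2 = 6201.5000.


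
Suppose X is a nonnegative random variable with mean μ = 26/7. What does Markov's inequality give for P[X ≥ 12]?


μ = E[X] = 26/7, a = 12.
Markov: P[X ≥ 12] ≤ μ/a = (26/7)/12 = 13/42.
Numerically: ≈ 0.310.
(Since a = 12 > μ = 3.714, the bound 13/42 is < 1 and informative.)

P[X ≥ 12] ≤ 13/42 ≈ 0.310.


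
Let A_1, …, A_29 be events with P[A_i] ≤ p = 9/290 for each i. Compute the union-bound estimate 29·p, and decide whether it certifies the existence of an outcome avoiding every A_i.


Union bound: P[∪_{i=1}^{29} A_i] ≤ Σ_i P[A_i] ≤ 29·p = 29·(9/290) = 9/10.
Numerically: 9/10 ≈ 0.900000.
Is 9/10 < 1? YES.
Since P[∪ A_i] ≤ 9/10 < 1, the complement has P[∩ A_i^c] ≥ 1 − 9/10 = 1/10 > 0, so some outcome avoids every A_i.

29·p = 9/10 ≈ 0.900000; existence CERTIFIED by the union bound.


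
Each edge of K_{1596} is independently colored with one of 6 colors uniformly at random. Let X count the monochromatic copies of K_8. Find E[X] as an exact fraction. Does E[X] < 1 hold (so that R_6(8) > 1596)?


E[X] = C(1596, 8) · 6^{1 − 28} = 1025915067760710553965 · 6^{−27} = 1025915067760710553965/1023490369077469249536.
As a reduced fraction: E[X] = 37996854361507798295/37907050706572935168 ≈ 1.00237.
Is E[X] < 1? NO.
Since E[X] ≥ 1, the first-moment bound is inconclusive at n = 1596; it does NOT by itself certify R_6(8) > 1596.

E[X] = 37996854361507798295/37907050706572935168 ≈ 1.00237; E[X] ≥ 1; first-moment method inconclusive here.


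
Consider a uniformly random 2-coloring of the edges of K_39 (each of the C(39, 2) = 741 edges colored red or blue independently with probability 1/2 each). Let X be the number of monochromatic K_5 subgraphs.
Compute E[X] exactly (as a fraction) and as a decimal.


Let X = Σ_S X_S over the C(39, 5) = 575757 subsets S of size 5, where X_S = 1 if the K_5 on S is monochromatic.
For a fixed S, the K_5 on S has C(5, 2) = 10 edges. P[all 10 edges red] = (1/2)^10, and likewise for blue, so P[monochromatic] = 2·(1/2)^10 = 2^{1 − 10} = 1/512.
Summing: E[X] = C(39, 5) · 2^{1 − 10} = 575757 · 1/512 = 575757/512.
Numerically: E[X] ≈ 1124.52539.

E[X] = C(39,5)·2^(1−C(5,2)) = 575757/512 ≈ 1124.52539.


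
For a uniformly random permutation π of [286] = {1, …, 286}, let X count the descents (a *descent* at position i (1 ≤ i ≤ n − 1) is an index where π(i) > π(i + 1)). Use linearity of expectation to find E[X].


Write X = Σ X_I over i = 1, …, 285, with X_I the indicator of one descent.
There are 285 indicators.
For each fixed i, the pair (π(i), π(i+1)) is a uniformly random ordered pair of distinct values from {1, …, 286}; by symmetry P[π(i) > π(i+1)] = 1/2.
By linearity: E[X] = 285 · (1/2) = (286 − 1) · (1/2) = 285/2 ≈ 142.500.

E[X] = 285/2 = 142.500.


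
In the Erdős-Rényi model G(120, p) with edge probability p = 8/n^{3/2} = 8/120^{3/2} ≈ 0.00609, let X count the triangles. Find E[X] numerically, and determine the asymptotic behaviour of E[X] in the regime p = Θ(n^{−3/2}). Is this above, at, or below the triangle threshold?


Number of potential triangles: C(120, 3) = 280840.
Each occurs with probability p³ ≈ (0.00609)³ ≈ 2.25400e-07.
By linearity: E[X] = C(120, 3)·p³ ≈ 280840 · 2.25400e-07 ≈ 0.063.
Since α = 3/2 > 1, p = c/n^{3/2} = o(1/n) is below the triangle threshold p ~ 1/n. Asymptotically E[X] ~ (c³/6)·n^{3(1−α)} = (8³/6)·n^{-1.5} → 0, so by Markov's inequality G has no triangles w.h.p.

E[X] ≈ 0.063; in regime p = Θ(1/n^{3/2}) E[X] tends to 0 (below the triangle threshold p ~ 1/n).


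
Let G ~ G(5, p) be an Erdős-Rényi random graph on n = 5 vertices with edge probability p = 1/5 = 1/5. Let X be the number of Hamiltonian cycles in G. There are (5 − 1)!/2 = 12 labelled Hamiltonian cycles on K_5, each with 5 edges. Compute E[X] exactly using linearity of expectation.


K_5 has (5 − 1)!/2 = 12 labelled Hamiltonian cycles.
For each such Hamiltonian cycle H, let X_H = 1 if all 5 edges of H are present in G. Then P[X_H = 1] = p^{5} = (1/5)^{5} = 1/3125.
By linearity of expectation: E[X] = Σ_H E[X_H] = 12 · p^{5} = 12 · 1/3125 = 12/3125.
Numerically: E[X] ≈ 0.00384.

E[X] = 12 · (1/5)^{5} = 12/3125 ≈ 0.00384.


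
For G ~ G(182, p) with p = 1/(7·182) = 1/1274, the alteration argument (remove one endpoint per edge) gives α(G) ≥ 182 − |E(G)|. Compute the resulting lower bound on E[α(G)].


E[|E(G)|] = C(182, 2)·p = 16471 · (1/1274) = 181/14.
E[α(G)] ≥ n − E[|E(G)|] = 182 − 181/14 = 2367/14.
Numerically: ≈ 169.0714.
(This is only a lower bound; the true E[α(G)] may be larger.)

E[α(G)] ≥ 2367/14 ≈ 169.0714.


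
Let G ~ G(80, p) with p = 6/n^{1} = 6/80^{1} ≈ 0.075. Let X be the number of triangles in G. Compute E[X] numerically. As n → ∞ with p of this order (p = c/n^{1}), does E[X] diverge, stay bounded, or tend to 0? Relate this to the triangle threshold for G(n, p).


Number of potential triangles: C(80, 3) = 82160.
Each occurs with probability p³ ≈ (0.075)³ ≈ 4.21875e-04.
By linearity: E[X] = C(80, 3)·p³ ≈ 82160 · 4.21875e-04 ≈ 34.661.
Here α = 1, so p = 6/n is exactly at the triangle threshold p ~ 1/n. Asymptotically E[X] → c³/6 = 6³/6 = 36 ≈ 36.000, a bounded constant. In this regime the triangle count is asymptotically Poisson(c³/6).

E[X] ≈ 34.661; in regime p = Θ(1/n^{1}) E[X] stays bounded (at the triangle threshold p ~ 1/n).


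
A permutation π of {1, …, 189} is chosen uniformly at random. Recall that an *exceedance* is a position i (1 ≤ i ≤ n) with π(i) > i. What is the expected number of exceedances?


Write X = Σ_{i=1}^{189} X_i, where X_i = 1_{π(i) > i}.
For each fixed i, π(i) is uniform over {1, …, 189} (marginal of a uniform permutation), so P[π(i) > i] = (n − i)/n. Summing: Σ_{i=1}^{189} (n − i)/n = (0 + 1 + … + 188)/189 = 189(189 − 1)/(2·189) = (189 − 1)/2.
Hence E[X] = Σ_{i=1}^{189} (189 − i)/189 = 94 ≈ 94.00000.

E[X] = 94 = 94.00000.


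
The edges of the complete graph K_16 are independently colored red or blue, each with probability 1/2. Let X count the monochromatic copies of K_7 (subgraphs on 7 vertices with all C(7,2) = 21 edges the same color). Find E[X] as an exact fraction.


Let X = Σ_S X_S over the C(16, 7) = 11440 subsets S of size 7, where X_S = 1 if the K_7 on S is monochromatic.
For a fixed S, the K_7 on S has C(7, 2) = 21 edges. P[all 21 edges red] = (1/2)^21, and likewise for blue, so P[monochromatic] = 2·(1/2)^21 = 2^{1 − 21} = 1/1048576.
By linearity: E[X] = C(16, 7) · 2^{1 − 21} = 11440 · 1/1048576 = 715/65536.
Numerically: E[X] ≈ 0.010910.

E[X] = C(16,7)·2^(1−C(7,2)) = 715/65536 ≈ 0.010910.


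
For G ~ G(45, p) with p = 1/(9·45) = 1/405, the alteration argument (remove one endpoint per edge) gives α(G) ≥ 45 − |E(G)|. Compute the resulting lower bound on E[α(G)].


E[|E(G)|] = C(45, 2)·p = 990 · (1/405) = 22/9.
E[α(G)] ≥ n − E[|E(G)|] = 45 − 22/9 = 383/9.
Numerically: ≈ 42.555556.
(This is only a lower bound; the true E[α(G)] may be larger.)

E[α(G)] ≥ 383/9 ≈ 42.555556.


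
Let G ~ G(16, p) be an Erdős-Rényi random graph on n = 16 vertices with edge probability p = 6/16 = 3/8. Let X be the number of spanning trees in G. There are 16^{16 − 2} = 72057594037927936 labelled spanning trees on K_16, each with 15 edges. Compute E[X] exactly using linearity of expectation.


K_16 has 16^{16 − 2} = 72057594037927936 labelled spanning trees.
For each such spanning tree H, let X_H = 1 if all 15 edges of H are present in G. Then P[X_H = 1] = p^{15} = (3/8)^{15} = 14348907/35184372088832.
By linearity of expectation: E[X] = Σ_H E[X_H] = 72057594037927936 · p^{15} = 72057594037927936 · 14348907/35184372088832 = 29386561536.
Numerically: E[X] ≈ 2.94e+10.

E[X] = 72057594037927936 · (3/8)^{15} = 29386561536 ≈ 2.94e+10.


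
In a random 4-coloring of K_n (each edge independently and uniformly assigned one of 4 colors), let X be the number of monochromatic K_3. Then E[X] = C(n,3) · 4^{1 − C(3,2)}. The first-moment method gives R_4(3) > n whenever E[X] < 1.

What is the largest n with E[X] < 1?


We need C(n, 3) · 4^{1 − 3} < 1, i.e. C(n, 3) < 4^{3 − 1} = 16.
Check values of n near the boundary:
  n = 3: C(3, 3) = 1; 1 < 16? YES
  n = 4: C(4, 3) = 4; 4 < 16? YES
  n = 5: C(5, 3) = 10; 10 < 16? YES
  n = 6: C(6, 3) = 20; 20 < 16? NO
The largest n with C(n, 3) < 16 is n = 5 (where E[X] = 5/8 ≈ 0.625). Hence R_4(3) > 5, i.e. R_4(3) ≥ 6.

Largest n = 5; hence R_4(3) > 5.


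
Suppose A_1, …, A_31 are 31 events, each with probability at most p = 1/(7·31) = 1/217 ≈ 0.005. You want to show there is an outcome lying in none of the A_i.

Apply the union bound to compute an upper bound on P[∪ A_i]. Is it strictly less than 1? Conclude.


Union bound: P[∪_{i=1}^{31} A_i] ≤ Σ_i P[A_i] ≤ 31·p = 31·(1/217) = 1/7.
Numerically: 1/7 ≈ 0.143.
Is 1/7 < 1? YES.
Since P[∪ A_i] ≤ 1/7 < 1, the complement has P[∩ A_i^c] ≥ 1 − 1/7 = 6/7 > 0, so some outcome avoids every A_i.

31·p = 1/7 ≈ 0.143; existence CERTIFIED by the union bound.


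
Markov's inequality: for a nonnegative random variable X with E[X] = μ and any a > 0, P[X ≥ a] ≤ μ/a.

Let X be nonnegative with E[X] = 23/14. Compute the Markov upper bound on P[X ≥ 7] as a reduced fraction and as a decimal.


μ = E[X] = 23/14, a = 7.
Markov: P[X ≥ 7] ≤ μ/a = (23/14)/7 = 23/98.
Numerically: ≈ 0.2347.
(Since a = 7 > μ = 1.6429, the bound 23/98 is < 1 and informative.)

P[X ≥ 7] ≤ 23/98 ≈ 0.2347.


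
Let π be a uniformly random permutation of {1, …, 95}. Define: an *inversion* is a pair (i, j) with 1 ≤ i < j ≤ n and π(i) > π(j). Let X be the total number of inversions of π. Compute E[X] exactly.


Write X = Σ X_I over the C(95, 2) = 4465 pairs i < j, with X_I the indicator of one inversion.
There are 4465 indicators.
For each fixed pair i < j, the values π(i) and π(j) are two distinct elements of {1, …, 95} in uniformly random order; by symmetry P[π(i) > π(j)] = 1/2.
By linearity: E[X] = 4465 · (1/2) = C(95, 2) · (1/2) = 4465/2 = 4465/2 ≈ 2232.500000.

E[X] = 4465/2 = 2232.500000.


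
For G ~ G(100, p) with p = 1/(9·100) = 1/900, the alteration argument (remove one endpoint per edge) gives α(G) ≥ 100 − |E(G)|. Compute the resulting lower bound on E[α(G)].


E[|E(G)|] = C(100, 2)·p = 4950 · (1/900) = 11/2.
E[α(G)] ≥ n − E[|E(G)|] = 100 − 11/2 = 189/2.
Numerically: ≈ 94.5000.
(This is only a lower bound; the true E[α(G)] may be larger.)

E[α(G)] ≥ 189/2 ≈ 94.5000.


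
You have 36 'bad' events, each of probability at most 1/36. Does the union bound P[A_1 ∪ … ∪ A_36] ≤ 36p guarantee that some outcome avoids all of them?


Union bound: P[∪_{i=1}^{36} A_i] ≤ Σ_i P[A_i] ≤ 36·p = 36·(1/36) = 1.
Numerically: 1 ≈ 1.000000.
Is 1 < 1? NO.
Since the bound 1 is ≥ 1, the union bound is uninformative here; it does NOT by itself certify existence.

36·p = 1 ≈ 1.000000; existence NOT certified by the union bound.


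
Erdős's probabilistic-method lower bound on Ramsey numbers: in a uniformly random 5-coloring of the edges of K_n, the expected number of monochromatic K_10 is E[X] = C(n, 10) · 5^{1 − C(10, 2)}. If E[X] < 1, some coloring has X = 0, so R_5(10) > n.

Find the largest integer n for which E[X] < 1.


We need C(n, 10) · 5^{1 − 45} < 1, i.e. C(n, 10) < 5^{45 − 1} = 5684341886080801486968994140625.
Check values of n near the boundary:
  n = 5386: C(5386, 10) = 5613966214234562222231428510561; 5613966214234562222231428510561 < 5684341886080801486968994140625? YES
  n = 5387: C(5387, 10) = 5624406917627224603154306376491; 5624406917627224603154306376491 < 5684341886080801486968994140625? YES
  n = 5388: C(5388, 10) = 5634865093375880654852250419586; 5634865093375880654852250419586 < 5684341886080801486968994140625? YES
  n = 5389: C(5389, 10) = 5645340767466558997768874792926; 5645340767466558997768874792926 < 5684341886080801486968994140625? YES
  n = 5390: C(5390, 10) = 5655833965919099070255434039753; 5655833965919099070255434039753 < 5684341886080801486968994140625? YES
  n = 5391: C(5391, 10) = 5666344714787188828795213697883; 5666344714787188828795213697883 < 5684341886080801486968994140625? YES
  n = 5392: C(5392, 10) = 5676873040158402483252283957448; 5676873040158402483252283957448 < 5684341886080801486968994140625? YES
  n = 5393: C(5393, 10) = 5687418968154238267170642278008; 5687418968154238267170642278008 < 5684341886080801486968994140625? NO
  n = 5394: C(5394, 10) = 5697982524930156243149785372878; 5697982524930156243149785372878 < 5684341886080801486968994140625? NO
The largest n with C(n, 10) < 5684341886080801486968994140625 is n = 5392 (where E[X] = 5676873040158402483252283957448/5684341886080801486968994140625 ≈ 0.999). Hence R_5(10) > 5392, i.e. R_5(10) ≥ 5393.

Largest n = 5392; hence R_5(10) > 5392.


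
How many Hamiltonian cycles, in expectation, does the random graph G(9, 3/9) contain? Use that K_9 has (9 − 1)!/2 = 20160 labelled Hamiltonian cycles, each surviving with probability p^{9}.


K_9 has (9 − 1)!/2 = 20160 labelled Hamiltonian cycles.
For each such Hamiltonian cycle H, let X_H = 1 if all 9 edges of H are present in G. Then P[X_H = 1] = p^{9} = (1/3)^{9} = 1/19683.
Summing the indicators: E[X] = Σ_H E[X_H] = 20160 · p^{9} = 20160 · 1/19683 = 2240/2187.
Numerically: E[X] ≈ 1.02.

E[X] = 20160 · (1/3)^{9} = 2240/2187 ≈ 1.02.


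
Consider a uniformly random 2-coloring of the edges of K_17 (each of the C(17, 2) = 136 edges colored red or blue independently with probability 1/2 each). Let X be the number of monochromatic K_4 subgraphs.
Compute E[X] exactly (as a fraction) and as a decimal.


Let X = Σ_S X_S over the C(17, 4) = 2380 subsets S of size 4, where X_S = 1 if the K_4 on S is monochromatic.
For a fixed S, the K_4 on S has C(4, 2) = 6 edges. P[all 6 edges red] = (1/2)^6, and likewise for blue, so P[monochromatic] = 2·(1/2)^6 = 2^{1 − 6} = 1/32.
By linearity of expectation: E[X] = C(17, 4) · 2^{1 − 6} = 2380 · 1/32 = 595/8.
Numerically: E[X] ≈ 74.37500.

E[X] = C(17,4)·2^(1−C(4,2)) = 595/8 ≈ 74.37500.


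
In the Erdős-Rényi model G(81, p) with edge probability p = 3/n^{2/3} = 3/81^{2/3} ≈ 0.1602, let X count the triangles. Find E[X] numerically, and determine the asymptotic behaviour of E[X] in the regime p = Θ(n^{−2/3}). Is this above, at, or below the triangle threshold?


Number of potential triangles: C(81, 3) = 85320.
Each occurs with probability p³ ≈ (0.1602)³ ≈ 4.115226e-03.
By linearity: E[X] = C(81, 3)·p³ ≈ 85320 · 4.115226e-03 ≈ 351.1111.
Since α = 2/3 < 1, p = c/n^{2/3} ≫ 1/n is above the triangle threshold p ~ 1/n. Asymptotically E[X] ~ (c³/6)·n^{3(1−α)} = (3³/6)·n^{1} → ∞; triangles are abundant w.h.p.

E[X] ≈ 351.1111; in regime p = Θ(1/n^{2/3}) E[X] diverges (above the triangle threshold p ~ 1/n).


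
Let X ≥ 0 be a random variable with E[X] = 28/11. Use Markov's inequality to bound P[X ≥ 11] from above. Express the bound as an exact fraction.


μ = E[X] = 28/11, a = 11.
Markov: P[X ≥ 11] ≤ μ/a = (28/11)/11 = 28/121.
Numerically: ≈ 0.23140.
(Since a = 11 > μ = 2.54545, the bound 28/121 is < 1 and informative.)

P[X ≥ 11] ≤ 28/121 ≈ 0.23140.


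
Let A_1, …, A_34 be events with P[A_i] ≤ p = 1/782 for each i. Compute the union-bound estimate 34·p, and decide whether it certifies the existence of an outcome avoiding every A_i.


Union bound: P[∪_{i=1}^{34} A_i] ≤ Σ_i P[A_i] ≤ 34·p = 34·(1/782) = 1/23.
Numerically: 1/23 ≈ 0.0435.
Is 1/23 < 1? YES.
Since P[∪ A_i] ≤ 1/23 < 1, the complement has P[∩ A_i^c] ≥ 1 − 1/23 = 22/23 > 0, so some outcome avoids every A_i.

34·p = 1/23 ≈ 0.0435; existence CERTIFIED by the union bound.


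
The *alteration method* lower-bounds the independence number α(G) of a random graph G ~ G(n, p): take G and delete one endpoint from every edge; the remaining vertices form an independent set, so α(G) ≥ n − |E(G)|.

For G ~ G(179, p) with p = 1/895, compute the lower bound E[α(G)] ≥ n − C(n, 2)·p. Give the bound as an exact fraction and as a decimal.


E[|E(G)|] = C(179, 2)·p = 15931 · (1/895) = 89/5.
E[α(G)] ≥ n − E[|E(G)|] = 179 − 89/5 = 806/5.
Numerically: ≈ 161.200.
(This is only a lower bound; the true E[α(G)] may be larger.)

E[α(G)] ≥ 806/5 ≈ 161.200.


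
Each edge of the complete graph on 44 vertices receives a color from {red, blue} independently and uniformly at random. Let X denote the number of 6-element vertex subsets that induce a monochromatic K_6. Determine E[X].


Let X = Σ_S X_S over the C(44, 6) = 7059052 subsets S of size 6, where X_S = 1 if the K_6 on S is monochromatic.
For a fixed S, the K_6 on S has C(6, 2) = 15 edges. P[all 15 edges red] = (1/2)^15, and likewise for blue, so P[monochromatic] = 2·(1/2)^15 = 2^{1 − 15} = 1/16384.
Summing: E[X] = C(44, 6) · 2^{1 − 15} = 7059052 · 1/16384 = 1764763/4096.
Numerically: E[X] ≈ 430.850.

E[X] = C(44,6)·2^(1−C(6,2)) = 1764763/4096 ≈ 430.850.
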